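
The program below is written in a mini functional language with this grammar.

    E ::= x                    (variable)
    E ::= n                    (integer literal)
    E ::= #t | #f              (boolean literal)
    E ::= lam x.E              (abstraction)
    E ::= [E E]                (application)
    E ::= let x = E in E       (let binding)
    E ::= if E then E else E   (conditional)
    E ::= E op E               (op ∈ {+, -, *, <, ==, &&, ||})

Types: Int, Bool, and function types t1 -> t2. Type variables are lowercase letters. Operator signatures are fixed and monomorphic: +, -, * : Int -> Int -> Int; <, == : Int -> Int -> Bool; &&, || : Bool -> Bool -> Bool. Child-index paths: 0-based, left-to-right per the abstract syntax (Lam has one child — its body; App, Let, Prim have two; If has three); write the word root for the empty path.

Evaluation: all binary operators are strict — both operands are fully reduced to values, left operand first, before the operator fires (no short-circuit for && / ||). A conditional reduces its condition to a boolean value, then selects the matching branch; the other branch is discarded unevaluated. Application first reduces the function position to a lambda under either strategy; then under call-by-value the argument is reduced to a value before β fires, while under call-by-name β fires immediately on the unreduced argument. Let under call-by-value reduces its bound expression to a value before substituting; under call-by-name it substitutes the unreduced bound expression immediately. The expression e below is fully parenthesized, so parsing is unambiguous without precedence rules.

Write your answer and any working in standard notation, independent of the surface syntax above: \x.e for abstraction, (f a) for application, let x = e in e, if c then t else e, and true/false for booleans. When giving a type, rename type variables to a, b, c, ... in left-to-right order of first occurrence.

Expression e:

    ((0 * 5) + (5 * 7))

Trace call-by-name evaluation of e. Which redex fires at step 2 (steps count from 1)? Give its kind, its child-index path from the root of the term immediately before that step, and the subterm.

Answer: delta at 1 : (5 * 7)

Working:
step 0: ((0 * 5) + (5 * 7))
step 1: [delta@0] (0 + (5 * 7))
step 2: [delta@1] (0 + 35)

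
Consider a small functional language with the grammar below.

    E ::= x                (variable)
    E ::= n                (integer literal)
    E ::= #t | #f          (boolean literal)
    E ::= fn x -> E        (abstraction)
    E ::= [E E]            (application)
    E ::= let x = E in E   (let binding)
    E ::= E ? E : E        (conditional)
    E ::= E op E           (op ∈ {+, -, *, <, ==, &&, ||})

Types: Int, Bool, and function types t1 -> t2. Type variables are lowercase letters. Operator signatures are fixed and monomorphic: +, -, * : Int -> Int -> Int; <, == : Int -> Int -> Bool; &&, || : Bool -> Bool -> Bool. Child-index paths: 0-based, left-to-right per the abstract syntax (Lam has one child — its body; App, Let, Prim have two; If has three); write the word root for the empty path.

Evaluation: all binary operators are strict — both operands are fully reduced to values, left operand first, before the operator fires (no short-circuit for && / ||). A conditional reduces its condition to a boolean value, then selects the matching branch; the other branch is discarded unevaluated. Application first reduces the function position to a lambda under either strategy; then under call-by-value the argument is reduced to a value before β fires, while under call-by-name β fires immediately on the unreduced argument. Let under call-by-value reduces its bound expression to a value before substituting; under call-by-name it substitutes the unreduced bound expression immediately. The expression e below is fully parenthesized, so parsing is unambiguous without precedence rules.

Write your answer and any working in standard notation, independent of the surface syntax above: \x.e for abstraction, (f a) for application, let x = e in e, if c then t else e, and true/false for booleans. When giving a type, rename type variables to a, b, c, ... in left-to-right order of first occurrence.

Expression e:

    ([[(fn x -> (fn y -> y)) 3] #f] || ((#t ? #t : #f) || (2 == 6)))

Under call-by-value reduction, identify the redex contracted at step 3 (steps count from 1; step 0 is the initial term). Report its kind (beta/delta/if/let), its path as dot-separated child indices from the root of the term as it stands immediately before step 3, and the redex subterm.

Answer: if at 1.0 : (if true then true else false)

Derivation:
step 0: ((((\x.(\y.y)) 3) false) || ((if true then true else false) || (2 == 6)))
step 1: [beta@0.0] (((\y.y) false) || ((if true then true else false) || (2 == 6)))
step 2: [beta@0] (false || ((if true then true else false) || (2 == 6)))
step 3: [if@1.0] (false || (true || (2 == 6)))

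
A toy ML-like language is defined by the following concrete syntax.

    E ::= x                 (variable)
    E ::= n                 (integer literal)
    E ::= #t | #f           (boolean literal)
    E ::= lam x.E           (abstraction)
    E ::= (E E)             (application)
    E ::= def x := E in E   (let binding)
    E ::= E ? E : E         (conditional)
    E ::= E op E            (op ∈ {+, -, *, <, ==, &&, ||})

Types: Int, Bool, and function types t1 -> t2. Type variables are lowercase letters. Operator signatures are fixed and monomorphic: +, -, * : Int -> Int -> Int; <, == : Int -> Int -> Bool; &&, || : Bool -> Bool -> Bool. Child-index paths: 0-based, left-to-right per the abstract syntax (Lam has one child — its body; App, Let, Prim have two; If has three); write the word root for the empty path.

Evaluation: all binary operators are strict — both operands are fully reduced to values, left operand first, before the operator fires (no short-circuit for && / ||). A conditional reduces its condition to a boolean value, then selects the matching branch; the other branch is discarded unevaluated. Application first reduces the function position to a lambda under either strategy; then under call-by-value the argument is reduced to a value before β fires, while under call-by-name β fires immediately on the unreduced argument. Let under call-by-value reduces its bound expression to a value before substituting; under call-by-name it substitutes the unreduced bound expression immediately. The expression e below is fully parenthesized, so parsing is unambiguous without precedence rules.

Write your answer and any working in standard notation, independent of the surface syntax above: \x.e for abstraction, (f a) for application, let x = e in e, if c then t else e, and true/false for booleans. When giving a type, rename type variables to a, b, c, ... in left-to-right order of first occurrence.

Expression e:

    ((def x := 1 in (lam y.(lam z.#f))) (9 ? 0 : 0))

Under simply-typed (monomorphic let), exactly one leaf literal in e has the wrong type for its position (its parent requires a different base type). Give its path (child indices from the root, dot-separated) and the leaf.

Derivation:
let x : Int
\z._ : b -> Bool
\y._ : a -> b -> Bool
  unify Int ~ Bool
  FAIL: mismatch Int ~ Bool

Answer: 1.0 : 9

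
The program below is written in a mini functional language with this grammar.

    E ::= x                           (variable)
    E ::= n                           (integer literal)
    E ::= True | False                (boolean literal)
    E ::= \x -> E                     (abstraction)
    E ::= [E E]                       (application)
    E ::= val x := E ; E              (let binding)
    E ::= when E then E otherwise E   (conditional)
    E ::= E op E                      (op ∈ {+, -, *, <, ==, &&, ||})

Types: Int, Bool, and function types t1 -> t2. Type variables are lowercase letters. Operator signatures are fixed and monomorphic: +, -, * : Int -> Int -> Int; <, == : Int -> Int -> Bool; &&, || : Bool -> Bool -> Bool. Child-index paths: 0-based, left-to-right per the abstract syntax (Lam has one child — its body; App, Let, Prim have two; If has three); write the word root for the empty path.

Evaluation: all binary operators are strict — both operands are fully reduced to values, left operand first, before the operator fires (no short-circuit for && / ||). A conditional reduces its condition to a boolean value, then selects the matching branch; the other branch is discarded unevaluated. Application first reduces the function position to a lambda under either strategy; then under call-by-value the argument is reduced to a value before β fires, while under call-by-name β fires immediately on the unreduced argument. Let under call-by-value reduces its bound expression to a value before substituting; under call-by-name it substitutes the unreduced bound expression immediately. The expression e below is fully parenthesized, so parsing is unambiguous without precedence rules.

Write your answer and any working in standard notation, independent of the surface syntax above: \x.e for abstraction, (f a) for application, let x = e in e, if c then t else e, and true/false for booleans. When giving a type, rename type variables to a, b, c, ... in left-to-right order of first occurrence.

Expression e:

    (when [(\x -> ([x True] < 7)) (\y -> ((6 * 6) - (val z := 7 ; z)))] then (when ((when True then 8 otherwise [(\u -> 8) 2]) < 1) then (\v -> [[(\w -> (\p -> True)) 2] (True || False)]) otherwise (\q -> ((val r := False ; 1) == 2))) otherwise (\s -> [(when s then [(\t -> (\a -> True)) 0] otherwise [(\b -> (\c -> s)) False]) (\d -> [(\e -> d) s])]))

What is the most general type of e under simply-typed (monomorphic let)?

Answer: Bool -> Bool

Derivation:
x : a
  unify a ~ Bool -> b
_ _ : b
  unify b ~ Int
  unify Int ~ Int
\x._ : (Bool -> Int) -> Bool
  unify Int ~ Int
  unify Int ~ Int
  unify Int ~ Int
let z : Int
z : Int
  unify Int ~ Int
\y._ : c -> Int
  unify (Bool -> Int) -> Bool ~ (c -> Int) -> d
  unify Bool -> Int ~ c -> Int
  unify Bool ~ c
  unify Int ~ Int
  unify Bool ~ d
_ _ : Bool
  unify Bool ~ Bool
  unify Bool ~ Bool
\u._ : e -> Int
  unify e -> Int ~ Int -> f
  unify e ~ Int
  unify Int ~ f
_ _ : Int
  unify Int ~ Int
  unify Int ~ Int
  unify Int ~ Int
  unify Bool ~ Bool
\p._ : i -> Bool
\w._ : h -> i -> Bool
  unify h -> i -> Bool ~ Int -> j
  unify h ~ Int
  unify i -> Bool ~ j
_ _ : i -> Bool
  unify Bool ~ Bool
  unify Bool ~ Bool
  unify i -> Bool ~ Bool -> k
  unify i ~ Bool
  unify Bool ~ k
_ _ : Bool
\v._ : g -> Bool
let r : Bool
  unify Int ~ Int
  unify Int ~ Int
\q._ : l -> Bool
  unify g -> Bool ~ l -> Bool
  unify g ~ l
  unify Bool ~ Bool
s : m
  unify m ~ Bool
\a._ : o -> Bool
\t._ : n -> o -> Bool
  unify n -> o -> Bool ~ Int -> p
  unify n ~ Int
  unify o -> Bool ~ p
_ _ : o -> Bool
s : Bool
\c._ : r -> Bool
\b._ : q -> r -> Bool
  unify q -> r -> Bool ~ Bool -> s
  unify q ~ Bool
  unify r -> Bool ~ s
_ _ : r -> Bool
  unify o -> Bool ~ r -> Bool
  unify o ~ r
  unify Bool ~ Bool
d : t
\e._ : u -> t
s : Bool
  unify u -> t ~ Bool -> v
  unify u ~ Bool
  unify t ~ v
_ _ : v
\d._ : v -> v
  unify r -> Bool ~ (v -> v) -> w
  unify r ~ v -> v
  unify Bool ~ w
_ _ : Bool
\s._ : Bool -> Bool
  unify l -> Bool ~ Bool -> Bool
  unify l ~ Bool
  unify Bool ~ Bool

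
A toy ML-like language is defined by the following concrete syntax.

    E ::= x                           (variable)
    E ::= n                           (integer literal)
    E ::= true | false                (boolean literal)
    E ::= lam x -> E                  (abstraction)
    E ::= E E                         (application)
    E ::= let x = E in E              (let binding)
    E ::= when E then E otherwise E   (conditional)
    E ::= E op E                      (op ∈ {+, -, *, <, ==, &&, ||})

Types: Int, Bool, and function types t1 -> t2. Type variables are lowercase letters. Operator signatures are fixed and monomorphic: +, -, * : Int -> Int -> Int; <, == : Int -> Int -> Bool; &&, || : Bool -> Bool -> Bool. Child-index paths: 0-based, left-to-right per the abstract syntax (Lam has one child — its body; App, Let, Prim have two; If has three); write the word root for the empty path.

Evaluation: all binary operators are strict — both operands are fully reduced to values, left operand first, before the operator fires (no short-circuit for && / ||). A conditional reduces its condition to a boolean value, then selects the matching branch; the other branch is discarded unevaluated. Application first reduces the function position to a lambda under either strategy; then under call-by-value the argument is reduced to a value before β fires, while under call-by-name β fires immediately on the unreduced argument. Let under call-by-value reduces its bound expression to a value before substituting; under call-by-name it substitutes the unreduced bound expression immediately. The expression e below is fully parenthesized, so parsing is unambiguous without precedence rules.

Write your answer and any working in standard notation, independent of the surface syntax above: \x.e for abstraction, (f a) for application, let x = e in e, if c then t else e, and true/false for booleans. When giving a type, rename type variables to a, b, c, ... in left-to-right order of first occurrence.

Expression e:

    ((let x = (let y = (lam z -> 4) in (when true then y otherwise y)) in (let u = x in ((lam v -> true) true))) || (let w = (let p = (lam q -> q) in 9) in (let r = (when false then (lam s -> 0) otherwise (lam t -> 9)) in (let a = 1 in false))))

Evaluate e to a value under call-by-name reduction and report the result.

Answer: true

Trace:
step 0: ((let x = (let y = (\z.4) in (if true then y else y)) in (let u = x in ((\v.true) true))) || (let w = (let p = (\q.q) in 9) in (let r = (if false then (\s.0) else (\t.9)) in (let a = 1 in false))))
step 1: [let@0] ((let u = (let y = (\z.4) in (if true then y else y)) in ((\v.true) true)) || (let w = (let p = (\q.q) in 9) in (let r = (if false then (\s.0) else (\t.9)) in (let a = 1 in false))))
step 2: [let@0] (((\v.true) true) || (let w = (let p = (\q.q) in 9) in (let r = (if false then (\s.0) else (\t.9)) in (let a = 1 in false))))
step 3: [beta@0] (true || (let w = (let p = (\q.q) in 9) in (let r = (if false then (\s.0) else (\t.9)) in (let a = 1 in false))))
step 4: [let@1] (true || (let r = (if false then (\s.0) else (\t.9)) in (let a = 1 in false)))
step 5: [let@1] (true || (let a = 1 in false))
step 6: [let@1] (true || false)
step 7: [delta@root] true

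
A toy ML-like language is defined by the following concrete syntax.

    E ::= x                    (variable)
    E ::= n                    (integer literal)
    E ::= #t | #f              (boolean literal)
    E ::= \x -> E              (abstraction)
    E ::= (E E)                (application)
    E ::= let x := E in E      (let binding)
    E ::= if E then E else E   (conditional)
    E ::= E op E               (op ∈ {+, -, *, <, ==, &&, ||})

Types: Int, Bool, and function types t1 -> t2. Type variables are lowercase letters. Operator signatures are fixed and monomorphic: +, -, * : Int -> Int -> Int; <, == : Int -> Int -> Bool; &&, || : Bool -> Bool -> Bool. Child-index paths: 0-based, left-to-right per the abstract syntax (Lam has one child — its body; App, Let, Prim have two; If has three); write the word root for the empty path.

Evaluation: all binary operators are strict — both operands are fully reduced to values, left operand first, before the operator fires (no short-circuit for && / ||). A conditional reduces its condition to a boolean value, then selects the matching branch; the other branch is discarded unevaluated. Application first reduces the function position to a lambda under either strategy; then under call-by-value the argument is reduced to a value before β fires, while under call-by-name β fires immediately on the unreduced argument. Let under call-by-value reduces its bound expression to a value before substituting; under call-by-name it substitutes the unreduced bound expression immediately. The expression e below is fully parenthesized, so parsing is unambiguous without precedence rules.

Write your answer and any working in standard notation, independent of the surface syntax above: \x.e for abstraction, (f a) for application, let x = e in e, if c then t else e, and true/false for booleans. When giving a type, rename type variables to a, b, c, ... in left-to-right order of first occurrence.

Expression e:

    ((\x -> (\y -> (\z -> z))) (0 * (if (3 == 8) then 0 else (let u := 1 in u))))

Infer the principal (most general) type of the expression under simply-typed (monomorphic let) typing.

Answer: a -> b -> b

Working:
z : c
\z._ : c -> c
\y._ : b -> c -> c
\x._ : a -> b -> c -> c
  unify Int ~ Int
  unify Int ~ Int
  unify Int ~ Int
  unify Bool ~ Bool
let u : Int
u : Int
  unify Int ~ Int
  unify Int ~ Int
  unify a -> b -> c -> c ~ Int -> d
  unify a ~ Int
  unify b -> c -> c ~ d
_ _ : b -> c -> c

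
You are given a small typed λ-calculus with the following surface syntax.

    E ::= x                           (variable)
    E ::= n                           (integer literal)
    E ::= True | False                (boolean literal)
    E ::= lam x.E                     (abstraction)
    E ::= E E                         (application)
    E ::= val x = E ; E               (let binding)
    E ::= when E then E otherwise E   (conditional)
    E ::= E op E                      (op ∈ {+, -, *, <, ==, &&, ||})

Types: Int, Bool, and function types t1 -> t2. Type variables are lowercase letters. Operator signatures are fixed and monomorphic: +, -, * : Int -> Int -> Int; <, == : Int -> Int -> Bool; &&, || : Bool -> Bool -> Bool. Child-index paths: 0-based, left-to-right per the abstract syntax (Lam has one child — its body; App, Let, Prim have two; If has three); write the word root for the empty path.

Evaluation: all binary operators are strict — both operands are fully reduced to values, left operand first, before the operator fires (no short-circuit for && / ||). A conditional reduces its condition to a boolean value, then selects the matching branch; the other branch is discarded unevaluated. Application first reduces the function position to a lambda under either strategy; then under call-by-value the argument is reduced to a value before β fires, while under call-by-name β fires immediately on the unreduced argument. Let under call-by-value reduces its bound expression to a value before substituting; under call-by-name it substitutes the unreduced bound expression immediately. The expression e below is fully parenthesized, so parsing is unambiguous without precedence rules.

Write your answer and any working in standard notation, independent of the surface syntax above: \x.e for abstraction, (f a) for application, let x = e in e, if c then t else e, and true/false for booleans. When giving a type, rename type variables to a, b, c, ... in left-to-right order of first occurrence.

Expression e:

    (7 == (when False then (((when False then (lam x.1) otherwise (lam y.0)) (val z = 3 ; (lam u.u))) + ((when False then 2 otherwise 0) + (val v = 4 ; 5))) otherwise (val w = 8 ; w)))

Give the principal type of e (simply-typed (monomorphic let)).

Derivation:
  unify Int ~ Int
  unify Bool ~ Bool
  unify Bool ~ Bool
\x._ : a -> Int
\y._ : b -> Int
  unify a -> Int ~ b -> Int
  unify a ~ b
  unify Int ~ Int
let z : Int
u : c
\u._ : c -> c
  unify b -> Int ~ (c -> c) -> d
  unify b ~ c -> c
  unify Int ~ d
_ _ : Int
  unify Int ~ Int
  unify Bool ~ Bool
  unify Int ~ Int
  unify Int ~ Int
let v : Int
  unify Int ~ Int
  unify Int ~ Int
let w : Int
w : Int
  unify Int ~ Int
  unify Int ~ Int

Answer: Bool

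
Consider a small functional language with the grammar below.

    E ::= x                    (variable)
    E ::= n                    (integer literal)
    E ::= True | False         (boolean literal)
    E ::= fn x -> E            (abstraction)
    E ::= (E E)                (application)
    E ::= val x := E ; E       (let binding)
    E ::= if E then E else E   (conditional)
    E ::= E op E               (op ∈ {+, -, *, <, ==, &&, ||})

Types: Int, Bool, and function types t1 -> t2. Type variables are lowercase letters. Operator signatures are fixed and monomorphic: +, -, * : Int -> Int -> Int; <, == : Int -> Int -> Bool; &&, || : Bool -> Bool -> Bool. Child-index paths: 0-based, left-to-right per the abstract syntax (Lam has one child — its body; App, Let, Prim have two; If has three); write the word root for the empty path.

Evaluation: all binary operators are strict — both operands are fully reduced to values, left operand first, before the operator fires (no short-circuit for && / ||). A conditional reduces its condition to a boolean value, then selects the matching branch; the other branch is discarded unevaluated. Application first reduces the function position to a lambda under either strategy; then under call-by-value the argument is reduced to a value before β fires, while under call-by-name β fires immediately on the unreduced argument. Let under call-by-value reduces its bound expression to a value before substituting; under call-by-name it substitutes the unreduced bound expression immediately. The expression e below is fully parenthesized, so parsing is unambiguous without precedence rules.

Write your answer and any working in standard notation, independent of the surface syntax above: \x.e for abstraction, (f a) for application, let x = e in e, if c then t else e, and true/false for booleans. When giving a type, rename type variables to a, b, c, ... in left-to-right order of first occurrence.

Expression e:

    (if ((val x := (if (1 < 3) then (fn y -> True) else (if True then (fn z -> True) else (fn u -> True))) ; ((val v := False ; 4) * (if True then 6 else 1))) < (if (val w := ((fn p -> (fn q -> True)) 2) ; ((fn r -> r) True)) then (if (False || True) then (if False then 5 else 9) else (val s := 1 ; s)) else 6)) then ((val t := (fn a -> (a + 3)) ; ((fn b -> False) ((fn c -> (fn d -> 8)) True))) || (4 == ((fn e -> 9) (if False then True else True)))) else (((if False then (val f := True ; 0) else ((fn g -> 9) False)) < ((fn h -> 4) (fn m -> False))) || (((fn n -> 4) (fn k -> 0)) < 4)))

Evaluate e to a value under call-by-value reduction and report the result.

Working:
step 0: (if ((let x = (if (1 < 3) then (\y.true) else (if true then (\z.true) else (\u.true))) in ((let v = false in 4) * (if true then 6 else 1))) < (if (let w = ((\p.(\q.true)) 2) in ((\r.r) true)) then (if (false || true) then (if false then 5 else 9) else (let s = 1 in s)) else 6)) then ((let t = (\a.(a + 3)) in ((\b.false) ((\c.(\d.8)) true))) || (4 == ((\e.9) (if false then true else true)))) else (((if false then (let f = true in 0) else ((\g.9) false)) < ((\h.4) (\m.false))) || (((\n.4) (\k.0)) < 4)))
step 1: [delta@0.0.0.0] (if ((let x = (if true then (\y.true) else (if true then (\z.true) else (\u.true))) in ((let v = false in 4) * (if true then 6 else 1))) < (if (let w = ((\p.(\q.true)) 2) in ((\r.r) true)) then (if (false || true) then (if false then 5 else 9) else (let s = 1 in s)) else 6)) then ((let t = (\a.(a + 3)) in ((\b.false) ((\c.(\d.8)) true))) || (4 == ((\e.9) (if false then true else true)))) else (((if false then (let f = true in 0) else ((\g.9) false)) < ((\h.4) (\m.false))) || (((\n.4) (\k.0)) < 4)))
step 2: [if@0.0.0] (if ((let x = (\y.true) in ((let v = false in 4) * (if true then 6 else 1))) < (if (let w = ((\p.(\q.true)) 2) in ((\r.r) true)) then (if (false || true) then (if false then 5 else 9) else (let s = 1 in s)) else 6)) then ((let t = (\a.(a + 3)) in ((\b.false) ((\c.(\d.8)) true))) || (4 == ((\e.9) (if false then true else true)))) else (((if false then (let f = true in 0) else ((\g.9) false)) < ((\h.4) (\m.false))) || (((\n.4) (\k.0)) < 4)))
step 3: [let@0.0] (if (((let v = false in 4) * (if true then 6 else 1)) < (if (let w = ((\p.(\q.true)) 2) in ((\r.r) true)) then (if (false || true) then (if false then 5 else 9) else (let s = 1 in s)) else 6)) then ((let t = (\a.(a + 3)) in ((\b.false) ((\c.(\d.8)) true))) || (4 == ((\e.9) (if false then true else true)))) else (((if false then (let f = true in 0) else ((\g.9) false)) < ((\h.4) (\m.false))) || (((\n.4) (\k.0)) < 4)))
step 4: [let@0.0.0] (if ((4 * (if true then 6 else 1)) < (if (let w = ((\p.(\q.true)) 2) in ((\r.r) true)) then (if (false || true) then (if false then 5 else 9) else (let s = 1 in s)) else 6)) then ((let t = (\a.(a + 3)) in ((\b.false) ((\c.(\d.8)) true))) || (4 == ((\e.9) (if false then true else true)))) else (((if false then (let f = true in 0) else ((\g.9) false)) < ((\h.4) (\m.false))) || (((\n.4) (\k.0)) < 4)))
step 5: [if@0.0.1] (if ((4 * 6) < (if (let w = ((\p.(\q.true)) 2) in ((\r.r) true)) then (if (false || true) then (if false then 5 else 9) else (let s = 1 in s)) else 6)) then ((let t = (\a.(a + 3)) in ((\b.false) ((\c.(\d.8)) true))) || (4 == ((\e.9) (if false then true else true)))) else (((if false then (let f = true in 0) else ((\g.9) false)) < ((\h.4) (\m.false))) || (((\n.4) (\k.0)) < 4)))
step 6: [delta@0.0] (if (24 < (if (let w = ((\p.(\q.true)) 2) in ((\r.r) true)) then (if (false || true) then (if false then 5 else 9) else (let s = 1 in s)) else 6)) then ((let t = (\a.(a + 3)) in ((\b.false) ((\c.(\d.8)) true))) || (4 == ((\e.9) (if false then true else true)))) else (((if false then (let f = true in 0) else ((\g.9) false)) < ((\h.4) (\m.false))) || (((\n.4) (\k.0)) < 4)))
step 7: [beta@0.1.0.0] (if (24 < (if (let w = (\q.true) in ((\r.r) true)) then (if (false || true) then (if false then 5 else 9) else (let s = 1 in s)) else 6)) then ((let t = (\a.(a + 3)) in ((\b.false) ((\c.(\d.8)) true))) || (4 == ((\e.9) (if false then true else true)))) else (((if false then (let f = true in 0) else ((\g.9) false)) < ((\h.4) (\m.false))) || (((\n.4) (\k.0)) < 4)))
step 8: [let@0.1.0] (if (24 < (if ((\r.r) true) then (if (false || true) then (if false then 5 else 9) else (let s = 1 in s)) else 6)) then ((let t = (\a.(a + 3)) in ((\b.false) ((\c.(\d.8)) true))) || (4 == ((\e.9) (if false then true else true)))) else (((if false then (let f = true in 0) else ((\g.9) false)) < ((\h.4) (\m.false))) || (((\n.4) (\k.0)) < 4)))
step 9: [beta@0.1.0] (if (24 < (if true then (if (false || true) then (if false then 5 else 9) else (let s = 1 in s)) else 6)) then ((let t = (\a.(a + 3)) in ((\b.false) ((\c.(\d.8)) true))) || (4 == ((\e.9) (if false then true else true)))) else (((if false then (let f = true in 0) else ((\g.9) false)) < ((\h.4) (\m.false))) || (((\n.4) (\k.0)) < 4)))
step 10: [if@0.1] (if (24 < (if (false || true) then (if false then 5 else 9) else (let s = 1 in s))) then ((let t = (\a.(a + 3)) in ((\b.false) ((\c.(\d.8)) true))) || (4 == ((\e.9) (if false then true else true)))) else (((if false then (let f = true in 0) else ((\g.9) false)) < ((\h.4) (\m.false))) || (((\n.4) (\k.0)) < 4)))
step 11: [delta@0.1.0] (if (24 < (if true then (if false then 5 else 9) else (let s = 1 in s))) then ((let t = (\a.(a + 3)) in ((\b.false) ((\c.(\d.8)) true))) || (4 == ((\e.9) (if false then true else true)))) else (((if false then (let f = true in 0) else ((\g.9) false)) < ((\h.4) (\m.false))) || (((\n.4) (\k.0)) < 4)))
step 12: [if@0.1] (if (24 < (if false then 5 else 9)) then ((let t = (\a.(a + 3)) in ((\b.false) ((\c.(\d.8)) true))) || (4 == ((\e.9) (if false then true else true)))) else (((if false then (let f = true in 0) else ((\g.9) false)) < ((\h.4) (\m.false))) || (((\n.4) (\k.0)) < 4)))
step 13: [if@0.1] (if (24 < 9) then ((let t = (\a.(a + 3)) in ((\b.false) ((\c.(\d.8)) true))) || (4 == ((\e.9) (if false then true else true)))) else (((if false then (let f = true in 0) else ((\g.9) false)) < ((\h.4) (\m.false))) || (((\n.4) (\k.0)) < 4)))
step 14: [delta@0] (if false then ((let t = (\a.(a + 3)) in ((\b.false) ((\c.(\d.8)) true))) || (4 == ((\e.9) (if false then true else true)))) else (((if false then (let f = true in 0) else ((\g.9) false)) < ((\h.4) (\m.false))) || (((\n.4) (\k.0)) < 4)))
step 15: [if@root] (((if false then (let f = true in 0) else ((\g.9) false)) < ((\h.4) (\m.false))) || (((\n.4) (\k.0)) < 4))
step 16: [if@0.0] ((((\g.9) false) < ((\h.4) (\m.false))) || (((\n.4) (\k.0)) < 4))
step 17: [beta@0.0] ((9 < ((\h.4) (\m.false))) || (((\n.4) (\k.0)) < 4))
step 18: [beta@0.1] ((9 < 4) || (((\n.4) (\k.0)) < 4))
step 19: [delta@0] (false || (((\n.4) (\k.0)) < 4))
step 20: [beta@1.0] (false || (4 < 4))
step 21: [delta@1] (false || false)
step 22: [delta@root] false

Answer: false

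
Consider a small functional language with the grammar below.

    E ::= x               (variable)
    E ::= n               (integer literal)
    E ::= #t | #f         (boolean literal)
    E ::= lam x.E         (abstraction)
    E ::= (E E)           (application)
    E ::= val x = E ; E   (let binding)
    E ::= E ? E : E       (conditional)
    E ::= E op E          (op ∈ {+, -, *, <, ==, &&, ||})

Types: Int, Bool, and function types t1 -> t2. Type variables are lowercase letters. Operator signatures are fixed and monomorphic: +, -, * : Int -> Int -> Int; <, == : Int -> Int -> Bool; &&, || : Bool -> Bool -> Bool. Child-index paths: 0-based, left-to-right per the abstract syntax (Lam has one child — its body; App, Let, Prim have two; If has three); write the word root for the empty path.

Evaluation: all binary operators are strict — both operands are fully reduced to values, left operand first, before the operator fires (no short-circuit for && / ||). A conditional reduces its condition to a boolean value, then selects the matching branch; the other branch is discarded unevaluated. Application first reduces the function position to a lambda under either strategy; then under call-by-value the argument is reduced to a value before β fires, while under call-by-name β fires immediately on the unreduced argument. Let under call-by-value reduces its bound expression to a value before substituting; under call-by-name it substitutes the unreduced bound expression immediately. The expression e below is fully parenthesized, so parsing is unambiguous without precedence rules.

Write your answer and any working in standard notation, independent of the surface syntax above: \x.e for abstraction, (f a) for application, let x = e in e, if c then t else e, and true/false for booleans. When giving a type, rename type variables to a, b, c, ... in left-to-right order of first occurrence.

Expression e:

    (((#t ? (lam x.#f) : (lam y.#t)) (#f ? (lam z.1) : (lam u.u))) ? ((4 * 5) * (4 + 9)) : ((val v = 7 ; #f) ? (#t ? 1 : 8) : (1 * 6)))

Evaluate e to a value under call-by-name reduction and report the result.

Working:
step 0: (if ((if true then (\x.false) else (\y.true)) (if false then (\z.1) else (\u.u))) then ((4 * 5) * (4 + 9)) else (if (let v = 7 in false) then (if true then 1 else 8) else (1 * 6)))
step 1: [if@0.0] (if ((\x.false) (if false then (\z.1) else (\u.u))) then ((4 * 5) * (4 + 9)) else (if (let v = 7 in false) then (if true then 1 else 8) else (1 * 6)))
step 2: [beta@0] (if false then ((4 * 5) * (4 + 9)) else (if (let v = 7 in false) then (if true then 1 else 8) else (1 * 6)))
step 3: [if@root] (if (let v = 7 in false) then (if true then 1 else 8) else (1 * 6))
step 4: [let@0] (if false then (if true then 1 else 8) else (1 * 6))
step 5: [if@root] (1 * 6)
step 6: [delta@root] 6

Answer: 6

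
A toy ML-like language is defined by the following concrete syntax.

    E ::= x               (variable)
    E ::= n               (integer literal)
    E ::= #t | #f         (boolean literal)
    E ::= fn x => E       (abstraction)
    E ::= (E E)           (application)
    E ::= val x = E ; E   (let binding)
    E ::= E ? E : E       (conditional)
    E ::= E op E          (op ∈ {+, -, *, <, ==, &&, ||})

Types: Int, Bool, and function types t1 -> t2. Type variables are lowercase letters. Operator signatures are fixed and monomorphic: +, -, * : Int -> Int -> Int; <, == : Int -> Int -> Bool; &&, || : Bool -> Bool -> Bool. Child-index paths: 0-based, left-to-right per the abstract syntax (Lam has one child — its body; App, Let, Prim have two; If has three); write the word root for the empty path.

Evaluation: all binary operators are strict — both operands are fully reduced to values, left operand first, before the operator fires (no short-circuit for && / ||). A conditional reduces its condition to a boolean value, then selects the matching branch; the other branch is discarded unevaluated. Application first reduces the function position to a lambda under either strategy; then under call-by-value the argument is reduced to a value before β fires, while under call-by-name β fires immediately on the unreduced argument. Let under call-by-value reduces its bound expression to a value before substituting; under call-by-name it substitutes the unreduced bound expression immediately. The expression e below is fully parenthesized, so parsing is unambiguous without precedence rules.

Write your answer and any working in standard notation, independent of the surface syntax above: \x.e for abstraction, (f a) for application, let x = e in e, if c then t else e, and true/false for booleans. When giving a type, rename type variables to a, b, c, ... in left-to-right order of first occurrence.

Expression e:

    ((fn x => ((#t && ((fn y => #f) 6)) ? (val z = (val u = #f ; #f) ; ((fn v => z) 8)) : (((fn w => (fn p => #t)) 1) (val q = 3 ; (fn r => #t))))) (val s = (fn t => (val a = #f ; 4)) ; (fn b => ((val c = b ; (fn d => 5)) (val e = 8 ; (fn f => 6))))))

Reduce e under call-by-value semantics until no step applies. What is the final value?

Answer: true

Working:
step 0: ((\x.(if (true && ((\y.false) 6)) then (let z = (let u = false in false) in ((\v.z) 8)) else (((\w.(\p.true)) 1) (let q = 3 in (\r.true))))) (let s = (\t.(let a = false in 4)) in (\b.((let c = b in (\d.5)) (let e = 8 in (\f.6))))))
step 1: [let@1] ((\x.(if (true && ((\y.false) 6)) then (let z = (let u = false in false) in ((\v.z) 8)) else (((\w.(\p.true)) 1) (let q = 3 in (\r.true))))) (\b.((let c = b in (\d.5)) (let e = 8 in (\f.6)))))
step 2: [beta@root] (if (true && ((\y.false) 6)) then (let z = (let u = false in false) in ((\v.z) 8)) else (((\w.(\p.true)) 1) (let q = 3 in (\r.true))))
step 3: [beta@0.1] (if (true && false) then (let z = (let u = false in false) in ((\v.z) 8)) else (((\w.(\p.true)) 1) (let q = 3 in (\r.true))))
step 4: [delta@0] (if false then (let z = (let u = false in false) in ((\v.z) 8)) else (((\w.(\p.true)) 1) (let q = 3 in (\r.true))))
step 5: [if@root] (((\w.(\p.true)) 1) (let q = 3 in (\r.true)))
step 6: [beta@0] ((\p.true) (let q = 3 in (\r.true)))
step 7: [let@1] ((\p.true) (\r.true))
step 8: [beta@root] true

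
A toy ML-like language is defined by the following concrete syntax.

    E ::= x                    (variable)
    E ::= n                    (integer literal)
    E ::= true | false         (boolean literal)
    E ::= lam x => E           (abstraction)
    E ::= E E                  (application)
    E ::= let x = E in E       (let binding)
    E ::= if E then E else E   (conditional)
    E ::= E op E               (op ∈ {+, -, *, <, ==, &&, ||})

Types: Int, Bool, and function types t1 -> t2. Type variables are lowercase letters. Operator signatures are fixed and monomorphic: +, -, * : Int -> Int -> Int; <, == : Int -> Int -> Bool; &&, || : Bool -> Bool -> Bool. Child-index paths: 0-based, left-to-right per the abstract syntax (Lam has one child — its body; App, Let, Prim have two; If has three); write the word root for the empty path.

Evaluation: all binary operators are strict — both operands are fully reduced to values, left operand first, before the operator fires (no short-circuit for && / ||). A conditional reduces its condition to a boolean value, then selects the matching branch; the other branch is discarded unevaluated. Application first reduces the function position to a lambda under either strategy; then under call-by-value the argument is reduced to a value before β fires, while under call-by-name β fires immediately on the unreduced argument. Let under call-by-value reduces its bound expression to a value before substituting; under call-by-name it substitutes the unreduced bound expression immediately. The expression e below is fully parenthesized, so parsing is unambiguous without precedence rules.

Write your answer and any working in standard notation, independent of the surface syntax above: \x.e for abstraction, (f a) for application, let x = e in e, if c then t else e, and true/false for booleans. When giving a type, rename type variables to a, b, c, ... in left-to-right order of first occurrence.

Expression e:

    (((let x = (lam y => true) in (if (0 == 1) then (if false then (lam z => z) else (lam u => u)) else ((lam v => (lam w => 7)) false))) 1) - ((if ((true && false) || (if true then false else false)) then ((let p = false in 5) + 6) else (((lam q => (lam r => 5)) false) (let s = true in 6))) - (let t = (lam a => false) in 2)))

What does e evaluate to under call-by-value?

Working:
step 0: (((let x = (\y.true) in (if (0 == 1) then (if false then (\z.z) else (\u.u)) else ((\v.(\w.7)) false))) 1) - ((if ((true && false) || (if true then false else false)) then ((let p = false in 5) + 6) else (((\q.(\r.5)) false) (let s = true in 6))) - (let t = (\a.false) in 2)))
step 1: [let@0.0] (((if (0 == 1) then (if false then (\z.z) else (\u.u)) else ((\v.(\w.7)) false)) 1) - ((if ((true && false) || (if true then false else false)) then ((let p = false in 5) + 6) else (((\q.(\r.5)) false) (let s = true in 6))) - (let t = (\a.false) in 2)))
step 2: [delta@0.0.0] (((if false then (if false then (\z.z) else (\u.u)) else ((\v.(\w.7)) false)) 1) - ((if ((true && false) || (if true then false else false)) then ((let p = false in 5) + 6) else (((\q.(\r.5)) false) (let s = true in 6))) - (let t = (\a.false) in 2)))
step 3: [if@0.0] ((((\v.(\w.7)) false) 1) - ((if ((true && false) || (if true then false else false)) then ((let p = false in 5) + 6) else (((\q.(\r.5)) false) (let s = true in 6))) - (let t = (\a.false) in 2)))
step 4: [beta@0.0] (((\w.7) 1) - ((if ((true && false) || (if true then false else false)) then ((let p = false in 5) + 6) else (((\q.(\r.5)) false) (let s = true in 6))) - (let t = (\a.false) in 2)))
step 5: [beta@0] (7 - ((if ((true && false) || (if true then false else false)) then ((let p = false in 5) + 6) else (((\q.(\r.5)) false) (let s = true in 6))) - (let t = (\a.false) in 2)))
step 6: [delta@1.0.0.0] (7 - ((if (false || (if true then false else false)) then ((let p = false in 5) + 6) else (((\q.(\r.5)) false) (let s = true in 6))) - (let t = (\a.false) in 2)))
step 7: [if@1.0.0.1] (7 - ((if (false || false) then ((let p = false in 5) + 6) else (((\q.(\r.5)) false) (let s = true in 6))) - (let t = (\a.false) in 2)))
step 8: [delta@1.0.0] (7 - ((if false then ((let p = false in 5) + 6) else (((\q.(\r.5)) false) (let s = true in 6))) - (let t = (\a.false) in 2)))
step 9: [if@1.0] (7 - ((((\q.(\r.5)) false) (let s = true in 6)) - (let t = (\a.false) in 2)))
step 10: [beta@1.0.0] (7 - (((\r.5) (let s = true in 6)) - (let t = (\a.false) in 2)))
step 11: [let@1.0.1] (7 - (((\r.5) 6) - (let t = (\a.false) in 2)))
step 12: [beta@1.0] (7 - (5 - (let t = (\a.false) in 2)))
step 13: [let@1.1] (7 - (5 - 2))
step 14: [delta@1] (7 - 3)
step 15: [delta@root] 4

Answer: 4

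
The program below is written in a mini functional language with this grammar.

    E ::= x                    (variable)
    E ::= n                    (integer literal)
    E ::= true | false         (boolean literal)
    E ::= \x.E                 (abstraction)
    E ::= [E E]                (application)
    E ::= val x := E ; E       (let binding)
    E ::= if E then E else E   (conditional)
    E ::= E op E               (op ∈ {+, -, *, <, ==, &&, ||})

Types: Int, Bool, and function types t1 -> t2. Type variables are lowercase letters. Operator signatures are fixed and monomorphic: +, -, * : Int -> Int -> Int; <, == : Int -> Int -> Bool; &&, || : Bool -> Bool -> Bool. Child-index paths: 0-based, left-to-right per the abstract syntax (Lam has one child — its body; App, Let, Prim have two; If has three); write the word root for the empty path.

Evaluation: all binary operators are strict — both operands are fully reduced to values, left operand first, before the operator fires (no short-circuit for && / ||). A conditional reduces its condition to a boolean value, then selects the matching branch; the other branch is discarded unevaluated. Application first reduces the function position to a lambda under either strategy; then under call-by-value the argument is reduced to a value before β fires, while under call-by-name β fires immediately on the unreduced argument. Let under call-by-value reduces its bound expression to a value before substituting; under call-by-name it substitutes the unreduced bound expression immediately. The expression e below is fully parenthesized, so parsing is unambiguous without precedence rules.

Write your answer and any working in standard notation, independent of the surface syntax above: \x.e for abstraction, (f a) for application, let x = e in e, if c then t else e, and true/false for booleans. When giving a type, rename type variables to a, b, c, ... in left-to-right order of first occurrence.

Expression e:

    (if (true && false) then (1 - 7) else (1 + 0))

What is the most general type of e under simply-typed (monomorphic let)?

Working:
  unify Bool ~ Bool
  unify Bool ~ Bool
  unify Bool ~ Bool
  unify Int ~ Int
  unify Int ~ Int
  unify Int ~ Int
  unify Int ~ Int
  unify Int ~ Int

Answer: Int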